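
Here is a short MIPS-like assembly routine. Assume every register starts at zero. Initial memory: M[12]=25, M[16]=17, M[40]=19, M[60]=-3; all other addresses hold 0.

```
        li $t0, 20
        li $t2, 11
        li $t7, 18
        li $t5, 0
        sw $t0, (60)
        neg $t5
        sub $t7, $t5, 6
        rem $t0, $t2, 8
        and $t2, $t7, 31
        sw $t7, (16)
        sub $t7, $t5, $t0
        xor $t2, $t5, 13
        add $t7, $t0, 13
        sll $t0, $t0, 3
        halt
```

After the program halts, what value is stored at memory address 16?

-6

after li $t0, 20: $t0=20
after li $t2, 11: $t2=11
after li $t7, 18: $t7=18
after li $t5, 0: $t5=0
sw $t0, (60) → M[60]=20
after neg $t5: $t5=-(0)=0
after sub $t7, $t5, 6: $t7=0-6=-6
after rem $t0, $t2, 8: $t0=11%8=3
after and $t2, $t7, 31: $t2=(-6)&31=26
sw $t7, (16) → M[16]=-6
after sub $t7, $t5, $t0: $t7=0-3=-3
after xor $t2, $t5, 13: $t2=0^13=13
after add $t7, $t0, 13: $t7=3+13=16
after sll $t0, $t0, 3: $t0=3<<3=24
halt.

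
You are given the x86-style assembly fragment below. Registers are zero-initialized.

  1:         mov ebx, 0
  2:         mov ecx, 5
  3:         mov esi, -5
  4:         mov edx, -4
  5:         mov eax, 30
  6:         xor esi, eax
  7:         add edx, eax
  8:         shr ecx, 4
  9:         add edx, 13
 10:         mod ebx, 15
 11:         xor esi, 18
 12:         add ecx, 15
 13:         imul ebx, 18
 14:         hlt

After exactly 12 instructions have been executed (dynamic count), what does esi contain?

-9

after mov ebx, 0: ebx=0
after mov ecx, 5: ecx=5
after mov esi, -5: esi=-5
after mov edx, -4: edx=-4
after mov eax, 30: eax=30
after xor esi, eax: esi=(-5)^30=-27
after add edx, eax: edx=(-4)+30=26
after shr ecx, 4: ecx=5>>4=0
after add edx, 13: edx=26+13=39
after mod ebx, 15: ebx=0%15=0
after xor esi, 18: esi=(-27)^18=-9
after add ecx, 15: ecx=0+15=15
After step 12: esi = -9.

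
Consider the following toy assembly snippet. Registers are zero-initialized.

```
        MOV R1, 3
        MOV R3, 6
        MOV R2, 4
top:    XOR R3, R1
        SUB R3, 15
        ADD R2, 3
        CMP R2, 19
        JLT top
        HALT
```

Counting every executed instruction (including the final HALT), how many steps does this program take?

R1=3
R3=6
R2=4
R3=6^3=5
R3=5-15=-10
R2=4+3=7
CMP R2, 19  (cmp 7,19)
JLT top: taken
R3=(-10)^3=-11
R3=(-11)-15=-26
R2=7+3=10
CMP R2, 19  (cmp 10,19)
JLT top: taken
R3=(-26)^3=-27
R3=(-27)-15=-42
R2=10+3=13
CMP R2, 19  (cmp 13,19)
JLT top: taken
R3=(-42)^3=-43
R3=(-43)-15=-58
R2=13+3=16
CMP R2, 19  (cmp 16,19)
JLT top: taken
R3=(-58)^3=-59
R3=(-59)-15=-74
R2=16+3=19
CMP R2, 19  (cmp 19,19)
JLT top: not taken
halt.
Total executed instructions: 29.

29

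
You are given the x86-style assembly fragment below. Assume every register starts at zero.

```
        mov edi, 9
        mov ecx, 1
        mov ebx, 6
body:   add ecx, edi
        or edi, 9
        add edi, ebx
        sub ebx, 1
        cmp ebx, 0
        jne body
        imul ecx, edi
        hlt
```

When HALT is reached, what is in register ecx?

8112

after mov edi, 9: edi=9
after mov ecx, 1: ecx=1
after mov ebx, 6: ebx=6
after add ecx, edi: ecx=1+9=10
after or edi, 9: edi=9|9=9
after add edi, ebx: edi=9+6=15
after sub ebx, 1: ebx=6-1=5
cmp ebx, 0  (cmp 5,0)
jne body: taken
after add ecx, edi: ecx=10+15=25
after or edi, 9: edi=15|9=15
after add edi, ebx: edi=15+5=20
after sub ebx, 1: ebx=5-1=4
cmp ebx, 0  (cmp 4,0)
jne body: taken
after add ecx, edi: ecx=25+20=45
after or edi, 9: edi=20|9=29
after add edi, ebx: edi=29+4=33
after sub ebx, 1: ebx=4-1=3
cmp ebx, 0  (cmp 3,0)
jne body: taken
after add ecx, edi: ecx=45+33=78
after or edi, 9: edi=33|9=41
after add edi, ebx: edi=41+3=44
after sub ebx, 1: ebx=3-1=2
cmp ebx, 0  (cmp 2,0)
jne body: taken
after add ecx, edi: ecx=78+44=122
after or edi, 9: edi=44|9=45
after add edi, ebx: edi=45+2=47
after sub ebx, 1: ebx=2-1=1
cmp ebx, 0  (cmp 1,0)
jne body: taken
after add ecx, edi: ecx=122+47=169
after or edi, 9: edi=47|9=47
after add edi, ebx: edi=47+1=48
after sub ebx, 1: ebx=1-1=0
cmp ebx, 0  (cmp 0,0)
jne body: not taken
after imul ecx, edi: ecx=169*48=8112
halt.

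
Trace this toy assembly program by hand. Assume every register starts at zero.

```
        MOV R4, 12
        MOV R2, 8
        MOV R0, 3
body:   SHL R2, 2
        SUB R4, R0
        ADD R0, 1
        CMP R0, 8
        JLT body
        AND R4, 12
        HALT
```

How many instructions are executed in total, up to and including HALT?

MOV R4, 12 → R4=12
MOV R2, 8 → R2=8
MOV R0, 3 → R0=3
SHL R2, 2 → R2=8<<2=32
SUB R4, R0 → R4=12-3=9
ADD R0, 1 → R0=3+1=4
CMP R0, 8  (cmp 4,8)
JLT body: taken
SHL R2, 2 → R2=32<<2=128
SUB R4, R0 → R4=9-4=5
ADD R0, 1 → R0=4+1=5
CMP R0, 8  (cmp 5,8)
JLT body: taken
SHL R2, 2 → R2=128<<2=512
SUB R4, R0 → R4=5-5=0
ADD R0, 1 → R0=5+1=6
CMP R0, 8  (cmp 6,8)
JLT body: taken
SHL R2, 2 → R2=512<<2=2048
SUB R4, R0 → R4=0-6=-6
ADD R0, 1 → R0=6+1=7
CMP R0, 8  (cmp 7,8)
JLT body: taken
SHL R2, 2 → R2=2048<<2=8192
SUB R4, R0 → R4=(-6)-7=-13
ADD R0, 1 → R0=7+1=8
CMP R0, 8  (cmp 8,8)
JLT body: not taken
AND R4, 12 → R4=(-13)&12=0
halt.
Total executed instructions: 30.

30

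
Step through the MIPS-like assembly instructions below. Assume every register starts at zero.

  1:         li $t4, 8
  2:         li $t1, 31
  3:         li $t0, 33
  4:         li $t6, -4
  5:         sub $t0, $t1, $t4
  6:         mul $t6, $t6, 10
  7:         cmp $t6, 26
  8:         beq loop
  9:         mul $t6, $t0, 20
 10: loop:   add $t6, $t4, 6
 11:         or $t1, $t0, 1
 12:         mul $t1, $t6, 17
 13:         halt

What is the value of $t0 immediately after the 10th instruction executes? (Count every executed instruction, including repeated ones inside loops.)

23

$t4=8
$t1=31
$t0=33
$t6=-4
$t0=31-8=23
$t6=(-4)*10=-40
cmp $t6, 26  (cmp -40,26)
beq loop: not taken
$t6=23*20=460
$t6=8+6=14
After step 10: $t0 = 23.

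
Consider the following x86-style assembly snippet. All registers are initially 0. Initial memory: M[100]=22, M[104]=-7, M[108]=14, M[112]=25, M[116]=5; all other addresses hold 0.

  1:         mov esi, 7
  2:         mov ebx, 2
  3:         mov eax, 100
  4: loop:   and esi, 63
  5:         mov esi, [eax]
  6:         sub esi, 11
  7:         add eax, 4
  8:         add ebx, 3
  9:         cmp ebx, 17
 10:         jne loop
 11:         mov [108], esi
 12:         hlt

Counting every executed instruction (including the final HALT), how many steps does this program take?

40

mov esi, 7 → esi=7
mov ebx, 2 → ebx=2
mov eax, 100 → eax=100
and esi, 63 → esi=7&63=7
mov esi, [eax] → esi=M[100]=22
sub esi, 11 → esi=22-11=11
add eax, 4 → eax=100+4=104
add ebx, 3 → ebx=2+3=5
cmp ebx, 17  (cmp 5,17)
jne loop: taken
and esi, 63 → esi=11&63=11
mov esi, [eax] → esi=M[104]=-7
sub esi, 11 → esi=(-7)-11=-18
add eax, 4 → eax=104+4=108
add ebx, 3 → ebx=5+3=8
cmp ebx, 17  (cmp 8,17)
jne loop: taken
and esi, 63 → esi=(-18)&63=46
mov esi, [eax] → esi=M[108]=14
sub esi, 11 → esi=14-11=3
add eax, 4 → eax=108+4=112
add ebx, 3 → ebx=8+3=11
cmp ebx, 17  (cmp 11,17)
jne loop: taken
and esi, 63 → esi=3&63=3
mov esi, [eax] → esi=M[112]=25
sub esi, 11 → esi=25-11=14
add eax, 4 → eax=112+4=116
add ebx, 3 → ebx=11+3=14
cmp ebx, 17  (cmp 14,17)
jne loop: taken
and esi, 63 → esi=14&63=14
mov esi, [eax] → esi=M[116]=5
sub esi, 11 → esi=5-11=-6
add eax, 4 → eax=116+4=120
add ebx, 3 → ebx=14+3=17
cmp ebx, 17  (cmp 17,17)
jne loop: not taken
mov [108], esi → M[108]=-6
halt.
Total executed instructions: 40.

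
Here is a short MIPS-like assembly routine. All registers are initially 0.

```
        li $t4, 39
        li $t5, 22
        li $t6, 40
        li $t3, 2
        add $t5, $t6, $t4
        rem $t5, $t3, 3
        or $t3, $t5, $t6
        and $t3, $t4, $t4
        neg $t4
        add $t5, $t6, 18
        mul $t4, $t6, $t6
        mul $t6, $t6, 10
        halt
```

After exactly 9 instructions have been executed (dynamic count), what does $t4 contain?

$t4=39
$t5=22
$t6=40
$t3=2
$t5=40+39=79
$t5=2%3=2
$t3=2|40=42
$t3=39&39=39
$t4=-(39)=-39
After step 9: $t4 = -39.

-39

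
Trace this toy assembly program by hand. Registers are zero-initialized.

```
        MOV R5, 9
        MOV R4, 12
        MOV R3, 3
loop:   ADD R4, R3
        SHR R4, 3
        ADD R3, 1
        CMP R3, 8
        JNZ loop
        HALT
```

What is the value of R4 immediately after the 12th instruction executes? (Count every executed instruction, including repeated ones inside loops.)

MOV R5, 9 → R5=9
MOV R4, 12 → R4=12
MOV R3, 3 → R3=3
ADD R4, R3 → R4=12+3=15
SHR R4, 3 → R4=15>>3=1
ADD R3, 1 → R3=3+1=4
CMP R3, 8  (cmp 4,8)
JNZ loop: taken
ADD R4, R3 → R4=1+4=5
SHR R4, 3 → R4=5>>3=0
ADD R3, 1 → R3=4+1=5
CMP R3, 8  (cmp 5,8)
After step 12: R4 = 0.

0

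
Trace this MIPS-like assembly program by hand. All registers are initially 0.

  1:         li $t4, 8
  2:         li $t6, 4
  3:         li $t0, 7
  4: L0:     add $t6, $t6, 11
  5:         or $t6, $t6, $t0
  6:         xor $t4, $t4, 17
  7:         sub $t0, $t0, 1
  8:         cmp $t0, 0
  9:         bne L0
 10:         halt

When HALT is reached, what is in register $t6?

after li $t4, 8: $t4=8
after li $t6, 4: $t6=4
after li $t0, 7: $t0=7
after add $t6, $t6, 11: $t6=4+11=15
after or $t6, $t6, $t0: $t6=15|7=15
after xor $t4, $t4, 17: $t4=8^17=25
after sub $t0, $t0, 1: $t0=7-1=6
cmp $t0, 0  (cmp 6,0)
bne L0: taken
after add $t6, $t6, 11: $t6=15+11=26
after or $t6, $t6, $t0: $t6=26|6=30
after xor $t4, $t4, 17: $t4=25^17=8
after sub $t0, $t0, 1: $t0=6-1=5
cmp $t0, 0  (cmp 5,0)
bne L0: taken
after add $t6, $t6, 11: $t6=30+11=41
after or $t6, $t6, $t0: $t6=41|5=45
after xor $t4, $t4, 17: $t4=8^17=25
after sub $t0, $t0, 1: $t0=5-1=4
cmp $t0, 0  (cmp 4,0)
bne L0: taken
after add $t6, $t6, 11: $t6=45+11=56
after or $t6, $t6, $t0: $t6=56|4=60
after xor $t4, $t4, 17: $t4=25^17=8
after sub $t0, $t0, 1: $t0=4-1=3
cmp $t0, 0  (cmp 3,0)
bne L0: taken
after add $t6, $t6, 11: $t6=60+11=71
after or $t6, $t6, $t0: $t6=71|3=71
after xor $t4, $t4, 17: $t4=8^17=25
after sub $t0, $t0, 1: $t0=3-1=2
cmp $t0, 0  (cmp 2,0)
bne L0: taken
after add $t6, $t6, 11: $t6=71+11=82
after or $t6, $t6, $t0: $t6=82|2=82
after xor $t4, $t4, 17: $t4=25^17=8
after sub $t0, $t0, 1: $t0=2-1=1
cmp $t0, 0  (cmp 1,0)
bne L0: taken
after add $t6, $t6, 11: $t6=82+11=93
after or $t6, $t6, $t0: $t6=93|1=93
after xor $t4, $t4, 17: $t4=8^17=25
after sub $t0, $t0, 1: $t0=1-1=0
cmp $t0, 0  (cmp 0,0)
bne L0: not taken
halt.

93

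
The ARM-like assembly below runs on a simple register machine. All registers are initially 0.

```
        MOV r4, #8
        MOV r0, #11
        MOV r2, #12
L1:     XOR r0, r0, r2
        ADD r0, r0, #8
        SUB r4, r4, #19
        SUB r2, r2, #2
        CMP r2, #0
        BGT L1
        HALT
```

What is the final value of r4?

MOV r4, #8 → r4=8
MOV r0, #11 → r0=11
MOV r2, #12 → r2=12
XOR r0, r0, r2 → r0=11^12=7
ADD r0, r0, #8 → r0=7+8=15
SUB r4, r4, #19 → r4=8-19=-11
SUB r2, r2, #2 → r2=12-2=10
CMP r2, #0  (cmp 10,0)
BGT L1: taken
XOR r0, r0, r2 → r0=15^10=5
ADD r0, r0, #8 → r0=5+8=13
SUB r4, r4, #19 → r4=(-11)-19=-30
SUB r2, r2, #2 → r2=10-2=8
CMP r2, #0  (cmp 8,0)
BGT L1: taken
XOR r0, r0, r2 → r0=13^8=5
ADD r0, r0, #8 → r0=5+8=13
SUB r4, r4, #19 → r4=(-30)-19=-49
SUB r2, r2, #2 → r2=8-2=6
CMP r2, #0  (cmp 6,0)
BGT L1: taken
XOR r0, r0, r2 → r0=13^6=11
ADD r0, r0, #8 → r0=11+8=19
SUB r4, r4, #19 → r4=(-49)-19=-68
SUB r2, r2, #2 → r2=6-2=4
CMP r2, #0  (cmp 4,0)
BGT L1: taken
XOR r0, r0, r2 → r0=19^4=23
ADD r0, r0, #8 → r0=23+8=31
SUB r4, r4, #19 → r4=(-68)-19=-87
SUB r2, r2, #2 → r2=4-2=2
CMP r2, #0  (cmp 2,0)
BGT L1: taken
XOR r0, r0, r2 → r0=31^2=29
ADD r0, r0, #8 → r0=29+8=37
SUB r4, r4, #19 → r4=(-87)-19=-106
SUB r2, r2, #2 → r2=2-2=0
CMP r2, #0  (cmp 0,0)
BGT L1: not taken
halt.

-106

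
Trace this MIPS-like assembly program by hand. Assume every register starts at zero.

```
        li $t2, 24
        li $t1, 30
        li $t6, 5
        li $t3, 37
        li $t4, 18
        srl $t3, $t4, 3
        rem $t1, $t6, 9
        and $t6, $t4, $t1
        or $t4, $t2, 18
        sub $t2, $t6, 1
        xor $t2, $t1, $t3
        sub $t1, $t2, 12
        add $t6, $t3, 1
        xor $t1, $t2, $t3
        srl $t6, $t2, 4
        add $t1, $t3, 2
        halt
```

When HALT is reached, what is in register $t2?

7

li $t2, 24 → $t2=24
li $t1, 30 → $t1=30
li $t6, 5 → $t6=5
li $t3, 37 → $t3=37
li $t4, 18 → $t4=18
srl $t3, $t4, 3 → $t3=18>>3=2
rem $t1, $t6, 9 → $t1=5%9=5
and $t6, $t4, $t1 → $t6=18&5=0
or $t4, $t2, 18 → $t4=24|18=26
sub $t2, $t6, 1 → $t2=0-1=-1
xor $t2, $t1, $t3 → $t2=5^2=7
sub $t1, $t2, 12 → $t1=7-12=-5
add $t6, $t3, 1 → $t6=2+1=3
xor $t1, $t2, $t3 → $t1=7^2=5
srl $t6, $t2, 4 → $t6=7>>4=0
add $t1, $t3, 2 → $t1=2+2=4
halt.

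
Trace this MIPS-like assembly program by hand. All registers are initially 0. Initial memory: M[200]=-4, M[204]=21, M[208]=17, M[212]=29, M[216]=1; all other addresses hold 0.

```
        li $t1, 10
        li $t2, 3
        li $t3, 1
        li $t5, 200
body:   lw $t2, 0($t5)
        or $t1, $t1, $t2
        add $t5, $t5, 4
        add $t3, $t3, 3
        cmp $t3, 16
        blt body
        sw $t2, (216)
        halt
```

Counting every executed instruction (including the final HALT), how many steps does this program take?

li $t1, 10 → $t1=10
li $t2, 3 → $t2=3
li $t3, 1 → $t3=1
li $t5, 200 → $t5=200
lw $t2, 0($t5) → $t2=M[200]=-4
or $t1, $t1, $t2 → $t1=10|(-4)=-2
add $t5, $t5, 4 → $t5=200+4=204
add $t3, $t3, 3 → $t3=1+3=4
cmp $t3, 16  (cmp 4,16)
blt body: taken
lw $t2, 0($t5) → $t2=M[204]=21
or $t1, $t1, $t2 → $t1=(-2)|21=-1
add $t5, $t5, 4 → $t5=204+4=208
add $t3, $t3, 3 → $t3=4+3=7
cmp $t3, 16  (cmp 7,16)
blt body: taken
lw $t2, 0($t5) → $t2=M[208]=17
or $t1, $t1, $t2 → $t1=(-1)|17=-1
add $t5, $t5, 4 → $t5=208+4=212
add $t3, $t3, 3 → $t3=7+3=10
cmp $t3, 16  (cmp 10,16)
blt body: taken
lw $t2, 0($t5) → $t2=M[212]=29
or $t1, $t1, $t2 → $t1=(-1)|29=-1
add $t5, $t5, 4 → $t5=212+4=216
add $t3, $t3, 3 → $t3=10+3=13
cmp $t3, 16  (cmp 13,16)
blt body: taken
lw $t2, 0($t5) → $t2=M[216]=1
or $t1, $t1, $t2 → $t1=(-1)|1=-1
add $t5, $t5, 4 → $t5=216+4=220
add $t3, $t3, 3 → $t3=13+3=16
cmp $t3, 16  (cmp 16,16)
blt body: not taken
sw $t2, (216) → M[216]=1
halt.
Total executed instructions: 36.

36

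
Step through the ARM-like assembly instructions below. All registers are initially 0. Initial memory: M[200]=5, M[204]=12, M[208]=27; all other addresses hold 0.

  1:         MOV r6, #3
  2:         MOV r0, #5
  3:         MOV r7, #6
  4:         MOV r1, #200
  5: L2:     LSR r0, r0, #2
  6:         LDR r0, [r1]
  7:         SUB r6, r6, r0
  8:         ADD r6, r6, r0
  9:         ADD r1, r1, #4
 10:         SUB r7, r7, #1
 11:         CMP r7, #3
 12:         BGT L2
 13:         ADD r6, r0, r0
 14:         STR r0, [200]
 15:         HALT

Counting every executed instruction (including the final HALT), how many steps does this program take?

31

after MOV r6, #3: r6=3
after MOV r0, #5: r0=5
after MOV r7, #6: r7=6
after MOV r1, #200: r1=200
after LSR r0, r0, #2: r0=5>>2=1
after LDR r0, [r1]: r0=M[200]=5
after SUB r6, r6, r0: r6=3-5=-2
after ADD r6, r6, r0: r6=(-2)+5=3
after ADD r1, r1, #4: r1=200+4=204
after SUB r7, r7, #1: r7=6-1=5
CMP r7, #3  (cmp 5,3)
BGT L2: taken
after LSR r0, r0, #2: r0=5>>2=1
after LDR r0, [r1]: r0=M[204]=12
after SUB r6, r6, r0: r6=3-12=-9
after ADD r6, r6, r0: r6=(-9)+12=3
after ADD r1, r1, #4: r1=204+4=208
after SUB r7, r7, #1: r7=5-1=4
CMP r7, #3  (cmp 4,3)
BGT L2: taken
after LSR r0, r0, #2: r0=12>>2=3
after LDR r0, [r1]: r0=M[208]=27
after SUB r6, r6, r0: r6=3-27=-24
after ADD r6, r6, r0: r6=(-24)+27=3
after ADD r1, r1, #4: r1=208+4=212
after SUB r7, r7, #1: r7=4-1=3
CMP r7, #3  (cmp 3,3)
BGT L2: not taken
after ADD r6, r0, r0: r6=27+27=54
STR r0, [200] → M[200]=27
halt.
Total executed instructions: 31.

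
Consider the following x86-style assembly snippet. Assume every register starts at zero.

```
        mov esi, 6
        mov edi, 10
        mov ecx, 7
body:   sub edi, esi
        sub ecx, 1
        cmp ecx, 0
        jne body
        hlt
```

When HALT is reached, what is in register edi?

-32

mov esi, 6 → esi=6
mov edi, 10 → edi=10
mov ecx, 7 → ecx=7
sub edi, esi → edi=10-6=4
sub ecx, 1 → ecx=7-1=6
cmp ecx, 0  (cmp 6,0)
jne body: taken
sub edi, esi → edi=4-6=-2
sub ecx, 1 → ecx=6-1=5
cmp ecx, 0  (cmp 5,0)
jne body: taken
sub edi, esi → edi=(-2)-6=-8
sub ecx, 1 → ecx=5-1=4
cmp ecx, 0  (cmp 4,0)
jne body: taken
sub edi, esi → edi=(-8)-6=-14
sub ecx, 1 → ecx=4-1=3
cmp ecx, 0  (cmp 3,0)
jne body: taken
sub edi, esi → edi=(-14)-6=-20
sub ecx, 1 → ecx=3-1=2
cmp ecx, 0  (cmp 2,0)
jne body: taken
sub edi, esi → edi=(-20)-6=-26
sub ecx, 1 → ecx=2-1=1
cmp ecx, 0  (cmp 1,0)
jne body: taken
sub edi, esi → edi=(-26)-6=-32
sub ecx, 1 → ecx=1-1=0
cmp ecx, 0  (cmp 0,0)
jne body: not taken
halt.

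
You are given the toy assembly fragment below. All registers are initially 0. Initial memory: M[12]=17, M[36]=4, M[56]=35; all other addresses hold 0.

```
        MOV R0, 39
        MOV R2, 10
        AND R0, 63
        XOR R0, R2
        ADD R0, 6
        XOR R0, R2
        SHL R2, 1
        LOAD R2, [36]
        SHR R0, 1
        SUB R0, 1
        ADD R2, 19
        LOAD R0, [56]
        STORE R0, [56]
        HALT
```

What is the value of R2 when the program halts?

R0=39
R2=10
R0=39&63=39
R0=39^10=45
R0=45+6=51
R0=51^10=57
R2=10<<1=20
R2=M[36]=4
R0=57>>1=28
R0=28-1=27
R2=4+19=23
R0=M[56]=35
STORE R0, [56] → M[56]=35
halt.

23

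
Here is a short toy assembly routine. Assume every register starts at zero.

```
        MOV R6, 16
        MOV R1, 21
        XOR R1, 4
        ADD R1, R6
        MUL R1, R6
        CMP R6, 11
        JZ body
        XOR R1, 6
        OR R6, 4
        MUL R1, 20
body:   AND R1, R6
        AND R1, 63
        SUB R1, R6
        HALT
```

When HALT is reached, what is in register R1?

MOV R6, 16 → R6=16
MOV R1, 21 → R1=21
XOR R1, 4 → R1=21^4=17
ADD R1, R6 → R1=17+16=33
MUL R1, R6 → R1=33*16=528
CMP R6, 11  (cmp 16,11)
JZ body: not taken
XOR R1, 6 → R1=528^6=534
OR R6, 4 → R6=16|4=20
MUL R1, 20 → R1=534*20=10680
AND R1, R6 → R1=10680&20=16
AND R1, 63 → R1=16&63=16
SUB R1, R6 → R1=16-20=-4
halt.

-4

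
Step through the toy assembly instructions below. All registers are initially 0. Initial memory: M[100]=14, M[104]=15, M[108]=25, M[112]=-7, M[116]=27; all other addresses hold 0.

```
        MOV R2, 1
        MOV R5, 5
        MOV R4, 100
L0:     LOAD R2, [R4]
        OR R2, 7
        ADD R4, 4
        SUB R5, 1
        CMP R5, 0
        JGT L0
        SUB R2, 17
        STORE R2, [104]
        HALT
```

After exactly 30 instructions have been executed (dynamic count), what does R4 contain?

after MOV R2, 1: R2=1
after MOV R5, 5: R5=5
after MOV R4, 100: R4=100
after LOAD R2, [R4]: R2=M[100]=14
after OR R2, 7: R2=14|7=15
after ADD R4, 4: R4=100+4=104
after SUB R5, 1: R5=5-1=4
CMP R5, 0  (cmp 4,0)
JGT L0: taken
after LOAD R2, [R4]: R2=M[104]=15
after OR R2, 7: R2=15|7=15
after ADD R4, 4: R4=104+4=108
after SUB R5, 1: R5=4-1=3
CMP R5, 0  (cmp 3,0)
JGT L0: taken
after LOAD R2, [R4]: R2=M[108]=25
after OR R2, 7: R2=25|7=31
after ADD R4, 4: R4=108+4=112
after SUB R5, 1: R5=3-1=2
CMP R5, 0  (cmp 2,0)
JGT L0: taken
after LOAD R2, [R4]: R2=M[112]=-7
after OR R2, 7: R2=(-7)|7=-1
after ADD R4, 4: R4=112+4=116
after SUB R5, 1: R5=2-1=1
CMP R5, 0  (cmp 1,0)
JGT L0: taken
after LOAD R2, [R4]: R2=M[116]=27
after OR R2, 7: R2=27|7=31
after ADD R4, 4: R4=116+4=120
After step 30: R4 = 120.

120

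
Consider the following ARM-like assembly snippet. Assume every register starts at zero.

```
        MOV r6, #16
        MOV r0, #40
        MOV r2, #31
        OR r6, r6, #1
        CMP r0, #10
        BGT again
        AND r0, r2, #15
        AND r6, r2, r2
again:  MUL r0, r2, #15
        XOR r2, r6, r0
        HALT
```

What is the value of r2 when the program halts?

r6=16
r0=40
r2=31
r6=16|1=17
CMP r0, #10  (cmp 40,10)
BGT again: taken
r0=31*15=465
r2=17^465=448
halt.

448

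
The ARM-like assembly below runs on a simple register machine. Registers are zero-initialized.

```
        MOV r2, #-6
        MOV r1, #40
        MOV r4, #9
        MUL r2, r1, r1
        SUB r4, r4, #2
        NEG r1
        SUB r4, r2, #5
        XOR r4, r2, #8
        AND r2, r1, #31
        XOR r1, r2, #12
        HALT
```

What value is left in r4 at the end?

after MOV r2, #-6: r2=-6
after MOV r1, #40: r1=40
after MOV r4, #9: r4=9
after MUL r2, r1, r1: r2=40*40=1600
after SUB r4, r4, #2: r4=9-2=7
after NEG r1: r1=-(40)=-40
after SUB r4, r2, #5: r4=1600-5=1595
after XOR r4, r2, #8: r4=1600^8=1608
after AND r2, r1, #31: r2=(-40)&31=24
after XOR r1, r2, #12: r1=24^12=20
halt.

1608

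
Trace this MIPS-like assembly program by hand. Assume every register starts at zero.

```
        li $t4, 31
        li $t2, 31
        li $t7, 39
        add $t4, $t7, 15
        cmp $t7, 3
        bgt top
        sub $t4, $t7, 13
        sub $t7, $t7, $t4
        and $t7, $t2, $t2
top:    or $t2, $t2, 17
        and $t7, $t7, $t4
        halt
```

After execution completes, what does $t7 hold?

li $t4, 31 → $t4=31
li $t2, 31 → $t2=31
li $t7, 39 → $t7=39
add $t4, $t7, 15 → $t4=39+15=54
cmp $t7, 3  (cmp 39,3)
bgt top: taken
or $t2, $t2, 17 → $t2=31|17=31
and $t7, $t7, $t4 → $t7=39&54=38
halt.

38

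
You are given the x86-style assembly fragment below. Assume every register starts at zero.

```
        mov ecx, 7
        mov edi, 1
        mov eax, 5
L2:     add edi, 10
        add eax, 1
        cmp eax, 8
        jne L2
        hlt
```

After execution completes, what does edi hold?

31

ecx=7
edi=1
eax=5
edi=1+10=11
eax=5+1=6
cmp eax, 8  (cmp 6,8)
jne L2: taken
edi=11+10=21
eax=6+1=7
cmp eax, 8  (cmp 7,8)
jne L2: taken
edi=21+10=31
eax=7+1=8
cmp eax, 8  (cmp 8,8)
jne L2: not taken
halt.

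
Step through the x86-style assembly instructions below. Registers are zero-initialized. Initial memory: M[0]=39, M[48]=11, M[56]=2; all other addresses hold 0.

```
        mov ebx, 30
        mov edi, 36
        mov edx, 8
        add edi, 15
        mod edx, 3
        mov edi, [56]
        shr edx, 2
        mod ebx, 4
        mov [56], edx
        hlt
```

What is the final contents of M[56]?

0

mov ebx, 30 → ebx=30
mov edi, 36 → edi=36
mov edx, 8 → edx=8
add edi, 15 → edi=36+15=51
mod edx, 3 → edx=8%3=2
mov edi, [56] → edi=M[56]=2
shr edx, 2 → edx=2>>2=0
mod ebx, 4 → ebx=30%4=2
mov [56], edx → M[56]=0
halt.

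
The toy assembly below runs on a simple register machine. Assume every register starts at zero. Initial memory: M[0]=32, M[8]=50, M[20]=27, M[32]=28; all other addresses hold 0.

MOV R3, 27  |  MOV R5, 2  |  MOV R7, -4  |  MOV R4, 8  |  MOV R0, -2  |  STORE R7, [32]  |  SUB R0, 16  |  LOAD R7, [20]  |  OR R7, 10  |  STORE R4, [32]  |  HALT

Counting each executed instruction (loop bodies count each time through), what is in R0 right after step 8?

after MOV R3, 27: R3=27
after MOV R5, 2: R5=2
after MOV R7, -4: R7=-4
after MOV R4, 8: R4=8
after MOV R0, -2: R0=-2
STORE R7, [32] → M[32]=-4
after SUB R0, 16: R0=(-2)-16=-18
after LOAD R7, [20]: R7=M[20]=27
After step 8: R0 = -18.

-18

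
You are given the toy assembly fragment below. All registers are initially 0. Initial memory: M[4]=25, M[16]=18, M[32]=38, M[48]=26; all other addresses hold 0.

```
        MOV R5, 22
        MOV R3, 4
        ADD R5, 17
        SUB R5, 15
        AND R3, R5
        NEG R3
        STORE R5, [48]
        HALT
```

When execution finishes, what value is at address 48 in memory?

24

after MOV R5, 22: R5=22
after MOV R3, 4: R3=4
after ADD R5, 17: R5=22+17=39
after SUB R5, 15: R5=39-15=24
after AND R3, R5: R3=4&24=0
after NEG R3: R3=-(0)=0
STORE R5, [48] → M[48]=24
halt.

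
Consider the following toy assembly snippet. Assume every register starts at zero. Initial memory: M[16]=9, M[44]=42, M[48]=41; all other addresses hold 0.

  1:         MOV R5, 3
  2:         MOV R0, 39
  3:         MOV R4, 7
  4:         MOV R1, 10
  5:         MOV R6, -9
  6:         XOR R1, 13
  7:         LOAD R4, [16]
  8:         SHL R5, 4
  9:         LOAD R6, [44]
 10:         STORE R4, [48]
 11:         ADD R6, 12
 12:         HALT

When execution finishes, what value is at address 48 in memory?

9

MOV R5, 3 → R5=3
MOV R0, 39 → R0=39
MOV R4, 7 → R4=7
MOV R1, 10 → R1=10
MOV R6, -9 → R6=-9
XOR R1, 13 → R1=10^13=7
LOAD R4, [16] → R4=M[16]=9
SHL R5, 4 → R5=3<<4=48
LOAD R6, [44] → R6=M[44]=42
STORE R4, [48] → M[48]=9
ADD R6, 12 → R6=42+12=54
halt.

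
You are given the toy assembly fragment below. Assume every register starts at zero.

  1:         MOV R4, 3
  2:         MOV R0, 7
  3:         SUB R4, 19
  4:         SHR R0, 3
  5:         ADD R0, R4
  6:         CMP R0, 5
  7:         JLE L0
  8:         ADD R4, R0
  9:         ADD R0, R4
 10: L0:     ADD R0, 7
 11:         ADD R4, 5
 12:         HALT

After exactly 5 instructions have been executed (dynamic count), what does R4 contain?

-16

MOV R4, 3 → R4=3
MOV R0, 7 → R0=7
SUB R4, 19 → R4=3-19=-16
SHR R0, 3 → R0=7>>3=0
ADD R0, R4 → R0=0+(-16)=-16
After step 5: R4 = -16.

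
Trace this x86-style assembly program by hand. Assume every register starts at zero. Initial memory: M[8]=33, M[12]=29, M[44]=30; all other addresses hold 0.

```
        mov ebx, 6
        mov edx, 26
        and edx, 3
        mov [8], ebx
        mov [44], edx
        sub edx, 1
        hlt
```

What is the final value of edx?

1

ebx=6
edx=26
edx=26&3=2
mov [8], ebx → M[8]=6
mov [44], edx → M[44]=2
edx=2-1=1
halt.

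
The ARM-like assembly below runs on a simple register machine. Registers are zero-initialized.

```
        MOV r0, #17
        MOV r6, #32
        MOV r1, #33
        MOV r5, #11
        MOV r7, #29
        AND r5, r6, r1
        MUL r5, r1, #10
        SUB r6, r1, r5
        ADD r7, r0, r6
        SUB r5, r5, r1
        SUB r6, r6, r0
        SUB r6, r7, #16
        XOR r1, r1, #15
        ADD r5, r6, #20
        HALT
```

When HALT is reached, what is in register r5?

after MOV r0, #17: r0=17
after MOV r6, #32: r6=32
after MOV r1, #33: r1=33
after MOV r5, #11: r5=11
after MOV r7, #29: r7=29
after AND r5, r6, r1: r5=32&33=32
after MUL r5, r1, #10: r5=33*10=330
after SUB r6, r1, r5: r6=33-330=-297
after ADD r7, r0, r6: r7=17+(-297)=-280
after SUB r5, r5, r1: r5=330-33=297
after SUB r6, r6, r0: r6=(-297)-17=-314
after SUB r6, r7, #16: r6=(-280)-16=-296
after XOR r1, r1, #15: r1=33^15=46
after ADD r5, r6, #20: r5=(-296)+20=-276
halt.

-276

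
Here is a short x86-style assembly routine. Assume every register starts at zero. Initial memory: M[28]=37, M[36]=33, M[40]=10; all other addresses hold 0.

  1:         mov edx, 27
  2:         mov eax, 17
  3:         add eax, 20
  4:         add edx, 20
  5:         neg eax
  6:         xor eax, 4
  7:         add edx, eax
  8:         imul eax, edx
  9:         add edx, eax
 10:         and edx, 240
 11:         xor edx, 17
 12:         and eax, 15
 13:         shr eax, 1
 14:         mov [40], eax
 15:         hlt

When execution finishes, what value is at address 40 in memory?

1

mov edx, 27 → edx=27
mov eax, 17 → eax=17
add eax, 20 → eax=17+20=37
add edx, 20 → edx=27+20=47
neg eax → eax=-(37)=-37
xor eax, 4 → eax=(-37)^4=-33
add edx, eax → edx=47+(-33)=14
imul eax, edx → eax=(-33)*14=-462
add edx, eax → edx=14+(-462)=-448
and edx, 240 → edx=(-448)&240=64
xor edx, 17 → edx=64^17=81
and eax, 15 → eax=(-462)&15=2
shr eax, 1 → eax=2>>1=1
mov [40], eax → M[40]=1
halt.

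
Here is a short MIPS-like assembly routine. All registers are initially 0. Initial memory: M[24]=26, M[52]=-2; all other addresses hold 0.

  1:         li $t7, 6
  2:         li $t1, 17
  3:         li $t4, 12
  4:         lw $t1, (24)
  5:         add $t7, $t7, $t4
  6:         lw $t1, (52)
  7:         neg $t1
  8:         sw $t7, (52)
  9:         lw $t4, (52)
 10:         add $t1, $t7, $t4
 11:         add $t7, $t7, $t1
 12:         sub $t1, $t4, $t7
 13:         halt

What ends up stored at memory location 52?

18

$t7=6
$t1=17
$t4=12
$t1=M[24]=26
$t7=6+12=18
$t1=M[52]=-2
$t1=-(-2)=2
sw $t7, (52) → M[52]=18
$t4=M[52]=18
$t1=18+18=36
$t7=18+36=54
$t1=18-54=-36
halt.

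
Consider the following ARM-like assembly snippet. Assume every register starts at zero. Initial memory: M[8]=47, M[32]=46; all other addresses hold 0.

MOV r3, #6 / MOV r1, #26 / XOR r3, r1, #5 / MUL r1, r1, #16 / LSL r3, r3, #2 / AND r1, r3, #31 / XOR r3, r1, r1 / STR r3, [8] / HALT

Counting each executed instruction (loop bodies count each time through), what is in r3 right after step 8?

0

MOV r3, #6 → r3=6
MOV r1, #26 → r1=26
XOR r3, r1, #5 → r3=26^5=31
MUL r1, r1, #16 → r1=26*16=416
LSL r3, r3, #2 → r3=31<<2=124
AND r1, r3, #31 → r1=124&31=28
XOR r3, r1, r1 → r3=28^28=0
STR r3, [8] → M[8]=0
After step 8: r3 = 0.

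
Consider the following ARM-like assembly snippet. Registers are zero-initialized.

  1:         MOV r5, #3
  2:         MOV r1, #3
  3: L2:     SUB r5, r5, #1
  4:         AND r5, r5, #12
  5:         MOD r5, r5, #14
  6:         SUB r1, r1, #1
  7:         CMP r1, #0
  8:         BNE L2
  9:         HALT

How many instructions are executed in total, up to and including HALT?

21

MOV r5, #3 → r5=3
MOV r1, #3 → r1=3
SUB r5, r5, #1 → r5=3-1=2
AND r5, r5, #12 → r5=2&12=0
MOD r5, r5, #14 → r5=0%14=0
SUB r1, r1, #1 → r1=3-1=2
CMP r1, #0  (cmp 2,0)
BNE L2: taken
SUB r5, r5, #1 → r5=0-1=-1
AND r5, r5, #12 → r5=(-1)&12=12
MOD r5, r5, #14 → r5=12%14=12
SUB r1, r1, #1 → r1=2-1=1
CMP r1, #0  (cmp 1,0)
BNE L2: taken
SUB r5, r5, #1 → r5=12-1=11
AND r5, r5, #12 → r5=11&12=8
MOD r5, r5, #14 → r5=8%14=8
SUB r1, r1, #1 → r1=1-1=0
CMP r1, #0  (cmp 0,0)
BNE L2: not taken
halt.
Total executed instructions: 21.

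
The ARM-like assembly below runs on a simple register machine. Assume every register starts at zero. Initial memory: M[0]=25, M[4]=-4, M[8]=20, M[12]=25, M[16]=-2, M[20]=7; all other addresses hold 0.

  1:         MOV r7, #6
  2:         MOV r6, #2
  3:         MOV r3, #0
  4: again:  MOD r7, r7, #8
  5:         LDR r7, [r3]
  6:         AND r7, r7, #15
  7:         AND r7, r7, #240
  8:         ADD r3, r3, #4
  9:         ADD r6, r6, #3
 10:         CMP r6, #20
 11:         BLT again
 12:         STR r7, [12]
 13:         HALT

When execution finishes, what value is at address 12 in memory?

0

after MOV r7, #6: r7=6
after MOV r6, #2: r6=2
after MOV r3, #0: r3=0
after MOD r7, r7, #8: r7=6%8=6
after LDR r7, [r3]: r7=M[0]=25
after AND r7, r7, #15: r7=25&15=9
after AND r7, r7, #240: r7=9&240=0
after ADD r3, r3, #4: r3=0+4=4
after ADD r6, r6, #3: r6=2+3=5
CMP r6, #20  (cmp 5,20)
BLT again: taken
after MOD r7, r7, #8: r7=0%8=0
after LDR r7, [r3]: r7=M[4]=-4
after AND r7, r7, #15: r7=(-4)&15=12
after AND r7, r7, #240: r7=12&240=0
after ADD r3, r3, #4: r3=4+4=8
after ADD r6, r6, #3: r6=5+3=8
CMP r6, #20  (cmp 8,20)
BLT again: taken
after MOD r7, r7, #8: r7=0%8=0
after LDR r7, [r3]: r7=M[8]=20
after AND r7, r7, #15: r7=20&15=4
after AND r7, r7, #240: r7=4&240=0
after ADD r3, r3, #4: r3=8+4=12
after ADD r6, r6, #3: r6=8+3=11
CMP r6, #20  (cmp 11,20)
BLT again: taken
after MOD r7, r7, #8: r7=0%8=0
after LDR r7, [r3]: r7=M[12]=25
after AND r7, r7, #15: r7=25&15=9
after AND r7, r7, #240: r7=9&240=0
after ADD r3, r3, #4: r3=12+4=16
after ADD r6, r6, #3: r6=11+3=14
CMP r6, #20  (cmp 14,20)
BLT again: taken
after MOD r7, r7, #8: r7=0%8=0
after LDR r7, [r3]: r7=M[16]=-2
after AND r7, r7, #15: r7=(-2)&15=14
after AND r7, r7, #240: r7=14&240=0
after ADD r3, r3, #4: r3=16+4=20
after ADD r6, r6, #3: r6=14+3=17
CMP r6, #20  (cmp 17,20)
BLT again: taken
after MOD r7, r7, #8: r7=0%8=0
after LDR r7, [r3]: r7=M[20]=7
after AND r7, r7, #15: r7=7&15=7
after AND r7, r7, #240: r7=7&240=0
after ADD r3, r3, #4: r3=20+4=24
after ADD r6, r6, #3: r6=17+3=20
CMP r6, #20  (cmp 20,20)
BLT again: not taken
STR r7, [12] → M[12]=0
halt.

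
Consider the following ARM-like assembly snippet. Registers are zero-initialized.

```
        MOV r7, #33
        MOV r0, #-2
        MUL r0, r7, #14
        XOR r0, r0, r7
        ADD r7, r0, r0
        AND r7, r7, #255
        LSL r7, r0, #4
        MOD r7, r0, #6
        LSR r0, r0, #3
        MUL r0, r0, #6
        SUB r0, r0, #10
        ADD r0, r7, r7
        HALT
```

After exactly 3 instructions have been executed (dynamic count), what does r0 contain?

r7=33
r0=-2
r0=33*14=462
After step 3: r0 = 462.

462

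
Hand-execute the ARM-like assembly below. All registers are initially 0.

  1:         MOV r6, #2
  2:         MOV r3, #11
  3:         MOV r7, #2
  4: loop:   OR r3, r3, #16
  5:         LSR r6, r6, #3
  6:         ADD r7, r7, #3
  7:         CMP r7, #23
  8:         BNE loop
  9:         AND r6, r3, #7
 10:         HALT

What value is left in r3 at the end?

27

MOV r6, #2 → r6=2
MOV r3, #11 → r3=11
MOV r7, #2 → r7=2
OR r3, r3, #16 → r3=11|16=27
LSR r6, r6, #3 → r6=2>>3=0
ADD r7, r7, #3 → r7=2+3=5
CMP r7, #23  (cmp 5,23)
BNE loop: taken
OR r3, r3, #16 → r3=27|16=27
LSR r6, r6, #3 → r6=0>>3=0
ADD r7, r7, #3 → r7=5+3=8
CMP r7, #23  (cmp 8,23)
BNE loop: taken
OR r3, r3, #16 → r3=27|16=27
LSR r6, r6, #3 → r6=0>>3=0
ADD r7, r7, #3 → r7=8+3=11
CMP r7, #23  (cmp 11,23)
BNE loop: taken
OR r3, r3, #16 → r3=27|16=27
LSR r6, r6, #3 → r6=0>>3=0
ADD r7, r7, #3 → r7=11+3=14
CMP r7, #23  (cmp 14,23)
BNE loop: taken
OR r3, r3, #16 → r3=27|16=27
LSR r6, r6, #3 → r6=0>>3=0
ADD r7, r7, #3 → r7=14+3=17
CMP r7, #23  (cmp 17,23)
BNE loop: taken
OR r3, r3, #16 → r3=27|16=27
LSR r6, r6, #3 → r6=0>>3=0
ADD r7, r7, #3 → r7=17+3=20
CMP r7, #23  (cmp 20,23)
BNE loop: taken
OR r3, r3, #16 → r3=27|16=27
LSR r6, r6, #3 → r6=0>>3=0
ADD r7, r7, #3 → r7=20+3=23
CMP r7, #23  (cmp 23,23)
BNE loop: not taken
AND r6, r3, #7 → r6=27&7=3
halt.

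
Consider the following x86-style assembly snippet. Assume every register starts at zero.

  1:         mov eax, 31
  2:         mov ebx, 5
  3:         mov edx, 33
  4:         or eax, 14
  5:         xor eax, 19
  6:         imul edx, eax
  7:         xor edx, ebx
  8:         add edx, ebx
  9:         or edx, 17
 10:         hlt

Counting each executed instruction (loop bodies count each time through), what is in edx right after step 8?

eax=31
ebx=5
edx=33
eax=31|14=31
eax=31^19=12
edx=33*12=396
edx=396^5=393
edx=393+5=398
After step 8: edx = 398.

398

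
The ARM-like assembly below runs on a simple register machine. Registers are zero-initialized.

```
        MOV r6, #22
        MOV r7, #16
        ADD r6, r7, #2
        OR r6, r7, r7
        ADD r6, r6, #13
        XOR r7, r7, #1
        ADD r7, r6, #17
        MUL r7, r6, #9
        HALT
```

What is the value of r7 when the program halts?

261

after MOV r6, #22: r6=22
after MOV r7, #16: r7=16
after ADD r6, r7, #2: r6=16+2=18
after OR r6, r7, r7: r6=16|16=16
after ADD r6, r6, #13: r6=16+13=29
after XOR r7, r7, #1: r7=16^1=17
after ADD r7, r6, #17: r7=29+17=46
after MUL r7, r6, #9: r7=29*9=261
halt.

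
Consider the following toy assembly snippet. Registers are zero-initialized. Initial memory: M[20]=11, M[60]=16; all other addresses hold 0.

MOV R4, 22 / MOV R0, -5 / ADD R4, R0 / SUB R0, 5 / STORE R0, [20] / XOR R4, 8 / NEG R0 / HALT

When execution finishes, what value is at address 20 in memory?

after MOV R4, 22: R4=22
after MOV R0, -5: R0=-5
after ADD R4, R0: R4=22+(-5)=17
after SUB R0, 5: R0=(-5)-5=-10
STORE R0, [20] → M[20]=-10
after XOR R4, 8: R4=17^8=25
after NEG R0: R0=-(-10)=10
halt.

-10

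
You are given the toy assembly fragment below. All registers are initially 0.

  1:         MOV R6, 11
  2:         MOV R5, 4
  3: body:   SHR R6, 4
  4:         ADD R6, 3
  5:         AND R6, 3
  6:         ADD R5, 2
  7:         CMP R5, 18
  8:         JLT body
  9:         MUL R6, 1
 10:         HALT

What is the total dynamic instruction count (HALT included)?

46

R6=11
R5=4
R6=11>>4=0
R6=0+3=3
R6=3&3=3
R5=4+2=6
CMP R5, 18  (cmp 6,18)
JLT body: taken
R6=3>>4=0
R6=0+3=3
R6=3&3=3
R5=6+2=8
CMP R5, 18  (cmp 8,18)
JLT body: taken
R6=3>>4=0
R6=0+3=3
R6=3&3=3
R5=8+2=10
CMP R5, 18  (cmp 10,18)
JLT body: taken
R6=3>>4=0
R6=0+3=3
R6=3&3=3
R5=10+2=12
CMP R5, 18  (cmp 12,18)
JLT body: taken
R6=3>>4=0
R6=0+3=3
R6=3&3=3
R5=12+2=14
CMP R5, 18  (cmp 14,18)
JLT body: taken
R6=3>>4=0
R6=0+3=3
R6=3&3=3
R5=14+2=16
CMP R5, 18  (cmp 16,18)
JLT body: taken
R6=3>>4=0
R6=0+3=3
R6=3&3=3
R5=16+2=18
CMP R5, 18  (cmp 18,18)
JLT body: not taken
R6=3*1=3
halt.
Total executed instructions: 46.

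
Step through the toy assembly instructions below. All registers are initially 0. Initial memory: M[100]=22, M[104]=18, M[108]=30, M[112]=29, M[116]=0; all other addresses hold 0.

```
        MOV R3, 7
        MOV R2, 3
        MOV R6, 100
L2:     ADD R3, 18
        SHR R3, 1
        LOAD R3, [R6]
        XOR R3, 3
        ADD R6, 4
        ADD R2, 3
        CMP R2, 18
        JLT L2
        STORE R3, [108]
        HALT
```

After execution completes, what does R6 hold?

120

MOV R3, 7 → R3=7
MOV R2, 3 → R2=3
MOV R6, 100 → R6=100
ADD R3, 18 → R3=7+18=25
SHR R3, 1 → R3=25>>1=12
LOAD R3, [R6] → R3=M[100]=22
XOR R3, 3 → R3=22^3=21
ADD R6, 4 → R6=100+4=104
ADD R2, 3 → R2=3+3=6
CMP R2, 18  (cmp 6,18)
JLT L2: taken
ADD R3, 18 → R3=21+18=39
SHR R3, 1 → R3=39>>1=19
LOAD R3, [R6] → R3=M[104]=18
XOR R3, 3 → R3=18^3=17
ADD R6, 4 → R6=104+4=108
ADD R2, 3 → R2=6+3=9
CMP R2, 18  (cmp 9,18)
JLT L2: taken
ADD R3, 18 → R3=17+18=35
SHR R3, 1 → R3=35>>1=17
LOAD R3, [R6] → R3=M[108]=30
XOR R3, 3 → R3=30^3=29
ADD R6, 4 → R6=108+4=112
ADD R2, 3 → R2=9+3=12
CMP R2, 18  (cmp 12,18)
JLT L2: taken
ADD R3, 18 → R3=29+18=47
SHR R3, 1 → R3=47>>1=23
LOAD R3, [R6] → R3=M[112]=29
XOR R3, 3 → R3=29^3=30
ADD R6, 4 → R6=112+4=116
ADD R2, 3 → R2=12+3=15
CMP R2, 18  (cmp 15,18)
JLT L2: taken
ADD R3, 18 → R3=30+18=48
SHR R3, 1 → R3=48>>1=24
LOAD R3, [R6] → R3=M[116]=0
XOR R3, 3 → R3=0^3=3
ADD R6, 4 → R6=116+4=120
ADD R2, 3 → R2=15+3=18
CMP R2, 18  (cmp 18,18)
JLT L2: not taken
STORE R3, [108] → M[108]=3
halt.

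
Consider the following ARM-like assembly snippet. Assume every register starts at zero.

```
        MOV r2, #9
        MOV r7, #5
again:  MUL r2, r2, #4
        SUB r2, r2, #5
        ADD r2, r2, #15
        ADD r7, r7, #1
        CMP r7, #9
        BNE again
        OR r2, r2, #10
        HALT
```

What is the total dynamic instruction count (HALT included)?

MOV r2, #9 → r2=9
MOV r7, #5 → r7=5
MUL r2, r2, #4 → r2=9*4=36
SUB r2, r2, #5 → r2=36-5=31
ADD r2, r2, #15 → r2=31+15=46
ADD r7, r7, #1 → r7=5+1=6
CMP r7, #9  (cmp 6,9)
BNE again: taken
MUL r2, r2, #4 → r2=46*4=184
SUB r2, r2, #5 → r2=184-5=179
ADD r2, r2, #15 → r2=179+15=194
ADD r7, r7, #1 → r7=6+1=7
CMP r7, #9  (cmp 7,9)
BNE again: taken
MUL r2, r2, #4 → r2=194*4=776
SUB r2, r2, #5 → r2=776-5=771
ADD r2, r2, #15 → r2=771+15=786
ADD r7, r7, #1 → r7=7+1=8
CMP r7, #9  (cmp 8,9)
BNE again: taken
MUL r2, r2, #4 → r2=786*4=3144
SUB r2, r2, #5 → r2=3144-5=3139
ADD r2, r2, #15 → r2=3139+15=3154
ADD r7, r7, #1 → r7=8+1=9
CMP r7, #9  (cmp 9,9)
BNE again: not taken
OR r2, r2, #10 → r2=3154|10=3162
halt.
Total executed instructions: 28.

28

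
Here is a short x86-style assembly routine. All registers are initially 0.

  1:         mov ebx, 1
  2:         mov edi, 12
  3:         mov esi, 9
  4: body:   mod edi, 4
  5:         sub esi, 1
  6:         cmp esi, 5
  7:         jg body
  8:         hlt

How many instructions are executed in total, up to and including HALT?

20

ebx=1
edi=12
esi=9
edi=12%4=0
esi=9-1=8
cmp esi, 5  (cmp 8,5)
jg body: taken
edi=0%4=0
esi=8-1=7
cmp esi, 5  (cmp 7,5)
jg body: taken
edi=0%4=0
esi=7-1=6
cmp esi, 5  (cmp 6,5)
jg body: taken
edi=0%4=0
esi=6-1=5
cmp esi, 5  (cmp 5,5)
jg body: not taken
halt.
Total executed instructions: 20.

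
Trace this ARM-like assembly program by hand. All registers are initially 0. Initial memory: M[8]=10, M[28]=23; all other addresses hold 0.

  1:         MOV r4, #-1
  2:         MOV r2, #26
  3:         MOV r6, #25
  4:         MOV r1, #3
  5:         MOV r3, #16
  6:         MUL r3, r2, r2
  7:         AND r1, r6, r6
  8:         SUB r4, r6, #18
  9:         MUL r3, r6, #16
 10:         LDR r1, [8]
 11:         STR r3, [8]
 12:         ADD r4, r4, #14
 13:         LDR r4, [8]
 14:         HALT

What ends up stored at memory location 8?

after MOV r4, #-1: r4=-1
after MOV r2, #26: r2=26
after MOV r6, #25: r6=25
after MOV r1, #3: r1=3
after MOV r3, #16: r3=16
after MUL r3, r2, r2: r3=26*26=676
after AND r1, r6, r6: r1=25&25=25
after SUB r4, r6, #18: r4=25-18=7
after MUL r3, r6, #16: r3=25*16=400
after LDR r1, [8]: r1=M[8]=10
STR r3, [8] → M[8]=400
after ADD r4, r4, #14: r4=7+14=21
after LDR r4, [8]: r4=M[8]=400
halt.

400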